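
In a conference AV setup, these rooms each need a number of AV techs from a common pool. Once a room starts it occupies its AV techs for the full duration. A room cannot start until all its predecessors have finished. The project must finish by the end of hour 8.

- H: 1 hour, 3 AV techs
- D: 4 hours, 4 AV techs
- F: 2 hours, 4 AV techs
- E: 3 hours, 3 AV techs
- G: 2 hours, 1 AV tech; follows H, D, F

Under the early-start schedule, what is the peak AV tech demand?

Early-start schedule: H@1, D@1, F@1, E@1, G@5.
Load per hour: hour 1: 14, hour 2: 11, hour 3: 7, hour 4: 4, hour 5: 1, hour 6: 1, hour 7: 0, hour 8: 0.
Peak is 14.

14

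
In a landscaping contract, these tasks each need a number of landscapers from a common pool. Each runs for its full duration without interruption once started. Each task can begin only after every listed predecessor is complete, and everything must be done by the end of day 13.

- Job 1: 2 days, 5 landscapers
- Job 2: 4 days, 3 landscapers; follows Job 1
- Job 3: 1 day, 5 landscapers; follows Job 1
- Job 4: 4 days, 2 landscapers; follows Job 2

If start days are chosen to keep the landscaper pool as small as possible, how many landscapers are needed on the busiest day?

5

Early-start (Job 1@1, Job 2@3, Job 3@3, Job 4@7) gives peak 8: d1:5  d2:5  d3:8  d4:3  d5:3  d6:3  d7:2  d8:2  d9:2  d10:2  d11:0  d12:0  d13:0.
Shift Job 3→7, Job 4→8.
Schedule Job 1@1, Job 2@3, Job 3@7, Job 4@8: d1:5  d2:5  d3:3  d4:3  d5:3  d6:3  d7:5  d8:2  d9:2  d10:2  d11:2  d12:0  d13:0 — peak 5.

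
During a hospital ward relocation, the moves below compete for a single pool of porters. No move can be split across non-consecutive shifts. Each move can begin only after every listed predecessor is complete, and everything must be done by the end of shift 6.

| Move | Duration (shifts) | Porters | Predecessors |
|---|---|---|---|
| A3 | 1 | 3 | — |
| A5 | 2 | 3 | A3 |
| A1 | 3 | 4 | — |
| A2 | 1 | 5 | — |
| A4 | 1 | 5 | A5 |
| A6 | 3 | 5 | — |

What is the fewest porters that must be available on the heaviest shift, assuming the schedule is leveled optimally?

Early-start (A3@1, A5@2, A1@1, A2@1, A4@4, A6@1) gives peak 17: s1:17  s2:12  s3:12  s4:5  s5:0  s6:0.
Shift A1→4, A4→5, A6→2.
Schedule A3@1, A5@2, A1@4, A2@1, A4@5, A6@2: s1:8  s2:8  s3:8  s4:9  s5:9  s6:4 — peak 9.

9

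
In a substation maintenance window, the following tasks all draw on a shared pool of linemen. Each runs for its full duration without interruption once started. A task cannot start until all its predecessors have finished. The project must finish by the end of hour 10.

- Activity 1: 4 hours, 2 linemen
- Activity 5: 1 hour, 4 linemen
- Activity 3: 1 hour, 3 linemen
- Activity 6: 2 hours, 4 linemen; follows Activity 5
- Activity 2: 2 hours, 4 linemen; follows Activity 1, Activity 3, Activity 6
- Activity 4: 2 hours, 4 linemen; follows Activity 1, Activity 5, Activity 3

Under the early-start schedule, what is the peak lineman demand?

9

Early-start schedule: Activity 1@1, Activity 5@1, Activity 3@1, Activity 6@2, Activity 2@5, Activity 4@5.
Load per hour: hour 1: 9, hour 2: 6, hour 3: 6, hour 4: 2, hour 5: 8, hour 6: 8, hour 7: 0, hour 8: 0, hour 9: 0, hour 10: 0.
Peak is 9.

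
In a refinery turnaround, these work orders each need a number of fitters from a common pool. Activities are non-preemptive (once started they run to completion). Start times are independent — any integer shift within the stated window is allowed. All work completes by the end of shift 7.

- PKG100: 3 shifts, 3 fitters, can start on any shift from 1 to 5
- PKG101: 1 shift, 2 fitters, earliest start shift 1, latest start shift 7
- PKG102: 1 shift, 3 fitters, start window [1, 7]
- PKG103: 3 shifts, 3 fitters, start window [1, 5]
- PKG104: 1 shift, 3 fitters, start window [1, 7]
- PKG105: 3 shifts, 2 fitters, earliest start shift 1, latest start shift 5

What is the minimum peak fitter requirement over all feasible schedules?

Early-start (PKG100@1, PKG101@1, PKG102@1, PKG103@1, PKG104@1, PKG105@1) gives peak 16: s1:16  s2:8  s3:8  s4:0  s5:0  s6:0  s7:0.
Shift PKG102→2, PKG103→3, PKG104→4, PKG105→5.
Schedule PKG100@1, PKG101@1, PKG102@2, PKG103@3, PKG104@4, PKG105@5: s1:5  s2:6  s3:6  s4:6  s5:5  s6:2  s7:2 — peak 6.

6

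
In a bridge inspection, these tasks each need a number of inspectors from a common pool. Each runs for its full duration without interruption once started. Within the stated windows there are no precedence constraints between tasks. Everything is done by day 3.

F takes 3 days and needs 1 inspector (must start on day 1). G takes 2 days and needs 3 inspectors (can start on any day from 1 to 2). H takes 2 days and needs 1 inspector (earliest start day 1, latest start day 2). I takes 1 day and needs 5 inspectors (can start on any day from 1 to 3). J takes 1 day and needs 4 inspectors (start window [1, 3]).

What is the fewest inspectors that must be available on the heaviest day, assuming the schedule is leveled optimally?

8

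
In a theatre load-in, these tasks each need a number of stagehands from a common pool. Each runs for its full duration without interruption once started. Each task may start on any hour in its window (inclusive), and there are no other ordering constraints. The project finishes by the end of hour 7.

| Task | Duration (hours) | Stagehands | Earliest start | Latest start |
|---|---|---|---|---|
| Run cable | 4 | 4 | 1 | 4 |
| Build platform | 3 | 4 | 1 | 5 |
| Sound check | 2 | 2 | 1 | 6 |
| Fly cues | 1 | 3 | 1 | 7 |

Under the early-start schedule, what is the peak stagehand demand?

13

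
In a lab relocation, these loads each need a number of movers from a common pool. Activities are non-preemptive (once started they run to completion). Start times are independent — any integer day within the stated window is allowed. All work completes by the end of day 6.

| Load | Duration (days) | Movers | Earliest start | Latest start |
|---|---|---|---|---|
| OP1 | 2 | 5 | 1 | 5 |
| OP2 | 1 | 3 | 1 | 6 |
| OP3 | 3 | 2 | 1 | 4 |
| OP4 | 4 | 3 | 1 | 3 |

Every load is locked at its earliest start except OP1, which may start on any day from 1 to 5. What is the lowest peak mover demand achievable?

OP1@1: d1:13  d2:10  d3:5  d4:3  d5:0  d6:0 → peak 13
OP1@2: d1:8  d2:10  d3:10  d4:3  d5:0  d6:0 → peak 10
OP1@3: d1:8  d2:5  d3:10  d4:8  d5:0  d6:0 → peak 10
OP1@4: d1:8  d2:5  d3:5  d4:8  d5:5  d6:0 → peak 8
OP1@5: d1:8  d2:5  d3:5  d4:3  d5:5  d6:5 → peak 8
Best is OP1@4, peak 8.

8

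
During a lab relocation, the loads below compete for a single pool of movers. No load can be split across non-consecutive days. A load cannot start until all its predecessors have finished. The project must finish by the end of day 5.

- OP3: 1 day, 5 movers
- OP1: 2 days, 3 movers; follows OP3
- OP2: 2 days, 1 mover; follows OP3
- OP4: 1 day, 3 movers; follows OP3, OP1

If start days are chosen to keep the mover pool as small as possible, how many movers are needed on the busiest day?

5

Schedule OP3@1, OP1@2, OP2@2, OP4@4: d1:5  d2:4  d3:4  d4:3  d5:0 — peak 5.
No arrangement of the 11 feasible schedules does better.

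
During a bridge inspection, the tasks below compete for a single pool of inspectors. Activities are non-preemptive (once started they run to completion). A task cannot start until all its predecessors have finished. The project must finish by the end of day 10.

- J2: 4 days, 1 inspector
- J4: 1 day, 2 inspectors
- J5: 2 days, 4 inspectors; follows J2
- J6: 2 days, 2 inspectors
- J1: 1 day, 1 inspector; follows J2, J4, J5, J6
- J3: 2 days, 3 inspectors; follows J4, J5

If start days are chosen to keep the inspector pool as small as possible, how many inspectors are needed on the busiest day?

4

Early-start (J2@1, J4@1, J5@5, J6@1, J1@7, J3@7) gives peak 5: d1:5  d2:3  d3:1  d4:1  d5:4  d6:4  d7:4  d8:3  d9:0  d10:0.
Shift J6→2.
Schedule J2@1, J4@1, J5@5, J6@2, J1@7, J3@7: d1:3  d2:3  d3:3  d4:1  d5:4  d6:4  d7:4  d8:3  d9:0  d10:0 — peak 4.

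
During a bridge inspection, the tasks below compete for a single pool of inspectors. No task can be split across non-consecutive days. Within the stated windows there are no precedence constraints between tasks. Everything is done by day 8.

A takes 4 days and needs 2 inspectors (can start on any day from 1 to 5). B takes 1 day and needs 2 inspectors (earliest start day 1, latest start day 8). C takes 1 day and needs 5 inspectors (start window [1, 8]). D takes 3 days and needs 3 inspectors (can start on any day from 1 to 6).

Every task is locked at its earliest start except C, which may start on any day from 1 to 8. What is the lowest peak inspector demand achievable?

C@1: d1:12  d2:5  d3:5  d4:2  d5:0  d6:0  d7:0  d8:0 → peak 12
C@2: d1:7  d2:10  d3:5  d4:2  d5:0  d6:0  d7:0  d8:0 → peak 10
C@3: d1:7  d2:5  d3:10  d4:2  d5:0  d6:0  d7:0  d8:0 → peak 10
C@4: d1:7  d2:5  d3:5  d4:7  d5:0  d6:0  d7:0  d8:0 → peak 7
C@5: d1:7  d2:5  d3:5  d4:2  d5:5  d6:0  d7:0  d8:0 → peak 7
C@6: d1:7  d2:5  d3:5  d4:2  d5:0  d6:5  d7:0  d8:0 → peak 7
C@7: d1:7  d2:5  d3:5  d4:2  d5:0  d6:0  d7:5  d8:0 → peak 7
C@8: d1:7  d2:5  d3:5  d4:2  d5:0  d6:0  d7:0  d8:5 → peak 7
Best is C@4, peak 7.

7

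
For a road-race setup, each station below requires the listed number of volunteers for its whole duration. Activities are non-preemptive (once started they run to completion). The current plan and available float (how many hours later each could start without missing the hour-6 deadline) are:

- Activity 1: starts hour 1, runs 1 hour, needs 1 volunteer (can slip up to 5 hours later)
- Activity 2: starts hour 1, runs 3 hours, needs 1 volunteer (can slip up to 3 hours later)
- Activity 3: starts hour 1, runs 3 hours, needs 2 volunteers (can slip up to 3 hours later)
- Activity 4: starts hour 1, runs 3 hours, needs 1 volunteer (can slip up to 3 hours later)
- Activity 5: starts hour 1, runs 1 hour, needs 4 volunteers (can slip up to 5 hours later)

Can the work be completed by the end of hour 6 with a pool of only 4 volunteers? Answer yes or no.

Schedule Activity 1@1, Activity 2@1, Activity 3@1, Activity 4@2, Activity 5@5: h1:4  h2:4  h3:4  h4:1  h5:4  h6:0 — peak 4 ≤ 4.

yes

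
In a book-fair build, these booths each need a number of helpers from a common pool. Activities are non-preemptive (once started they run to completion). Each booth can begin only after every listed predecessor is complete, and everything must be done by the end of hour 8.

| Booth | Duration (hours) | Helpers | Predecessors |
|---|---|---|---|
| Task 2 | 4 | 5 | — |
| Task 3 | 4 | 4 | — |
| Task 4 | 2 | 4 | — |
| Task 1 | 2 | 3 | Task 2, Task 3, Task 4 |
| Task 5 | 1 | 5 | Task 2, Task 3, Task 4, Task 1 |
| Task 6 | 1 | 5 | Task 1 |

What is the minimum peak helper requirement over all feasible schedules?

13

Schedule Task 2@1, Task 3@1, Task 4@1, Task 1@5, Task 5@7, Task 6@7: h1:13  h2:13  h3:9  h4:9  h5:3  h6:3  h7:10  h8:0 — peak 13.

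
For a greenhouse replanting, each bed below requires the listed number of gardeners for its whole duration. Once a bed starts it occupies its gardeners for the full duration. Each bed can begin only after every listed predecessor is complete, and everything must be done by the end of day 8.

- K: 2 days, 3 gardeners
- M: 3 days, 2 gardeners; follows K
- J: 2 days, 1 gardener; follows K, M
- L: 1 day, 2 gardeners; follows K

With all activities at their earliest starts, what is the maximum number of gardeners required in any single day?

4

Early-start schedule: K@1, M@3, J@6, L@3.
Load per day: day 1: 3, day 2: 3, day 3: 4, day 4: 2, day 5: 2, day 6: 1, day 7: 1, day 8: 0.
Peak is 4.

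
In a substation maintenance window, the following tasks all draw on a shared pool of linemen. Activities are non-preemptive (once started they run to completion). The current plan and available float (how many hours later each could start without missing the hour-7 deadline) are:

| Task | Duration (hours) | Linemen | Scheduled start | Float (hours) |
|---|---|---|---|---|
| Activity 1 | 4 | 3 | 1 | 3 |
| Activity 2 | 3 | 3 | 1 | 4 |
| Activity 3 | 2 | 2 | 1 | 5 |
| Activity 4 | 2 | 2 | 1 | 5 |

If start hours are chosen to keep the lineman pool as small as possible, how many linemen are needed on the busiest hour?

5

Early-start (Activity 1@1, Activity 2@1, Activity 3@1, Activity 4@1) gives peak 10: h1:10  h2:10  h3:6  h4:3  h5:0  h6:0  h7:0.
Shift Activity 2→5, Activity 4→3.
Schedule Activity 1@1, Activity 2@5, Activity 3@1, Activity 4@3: h1:5  h2:5  h3:5  h4:5  h5:3  h6:3  h7:3 — peak 5.
Total lineman-hours = 29 over 7 hours ⇒ peak ≥ ⌈29/7⌉ = 5, so 5 is optimal.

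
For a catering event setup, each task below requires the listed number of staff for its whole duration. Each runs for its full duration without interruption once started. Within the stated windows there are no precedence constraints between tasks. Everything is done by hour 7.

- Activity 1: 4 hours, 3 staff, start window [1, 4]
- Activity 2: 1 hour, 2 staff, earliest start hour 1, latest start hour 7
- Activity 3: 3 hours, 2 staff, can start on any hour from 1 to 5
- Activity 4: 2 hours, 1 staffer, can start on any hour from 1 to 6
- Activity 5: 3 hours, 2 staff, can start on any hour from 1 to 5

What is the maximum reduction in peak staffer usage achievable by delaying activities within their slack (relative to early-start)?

Early-start peak: h1:10  h2:8  h3:7  h4:3  h5:0  h6:0  h7:0 ⇒ 10.
Leveled (Activity 1@1, Activity 2@1, Activity 3@2, Activity 4@5, Activity 5@5): h1:5  h2:5  h3:5  h4:5  h5:3  h6:3  h7:2 ⇒ 5.
Reduction 10 − 5 = 5.

5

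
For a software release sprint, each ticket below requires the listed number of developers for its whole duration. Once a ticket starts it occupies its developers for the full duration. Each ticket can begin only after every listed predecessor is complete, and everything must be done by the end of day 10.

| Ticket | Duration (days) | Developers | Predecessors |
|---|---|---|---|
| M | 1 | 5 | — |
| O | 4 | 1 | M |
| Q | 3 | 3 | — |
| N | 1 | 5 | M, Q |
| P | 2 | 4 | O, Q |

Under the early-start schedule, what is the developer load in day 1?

8

At early start, day 1 has: M, Q.
Demand: 5 + 3 = 8.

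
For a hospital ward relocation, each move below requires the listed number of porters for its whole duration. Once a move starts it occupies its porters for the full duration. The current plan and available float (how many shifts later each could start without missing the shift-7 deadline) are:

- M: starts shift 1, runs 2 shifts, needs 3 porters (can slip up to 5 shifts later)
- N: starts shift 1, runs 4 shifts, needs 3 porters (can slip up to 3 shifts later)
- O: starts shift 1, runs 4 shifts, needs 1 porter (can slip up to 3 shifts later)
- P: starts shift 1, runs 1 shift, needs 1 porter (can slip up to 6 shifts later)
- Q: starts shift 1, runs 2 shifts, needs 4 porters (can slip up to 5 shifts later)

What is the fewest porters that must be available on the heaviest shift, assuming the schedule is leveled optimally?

Early-start (M@1, N@1, O@1, P@1, Q@1) gives peak 12: s1:12  s2:11  s3:4  s4:4  s5:0  s6:0  s7:0.
Shift O→3, P→3, Q→5.
Schedule M@1, N@1, O@3, P@3, Q@5: s1:6  s2:6  s3:5  s4:4  s5:5  s6:5  s7:0 — peak 6.

6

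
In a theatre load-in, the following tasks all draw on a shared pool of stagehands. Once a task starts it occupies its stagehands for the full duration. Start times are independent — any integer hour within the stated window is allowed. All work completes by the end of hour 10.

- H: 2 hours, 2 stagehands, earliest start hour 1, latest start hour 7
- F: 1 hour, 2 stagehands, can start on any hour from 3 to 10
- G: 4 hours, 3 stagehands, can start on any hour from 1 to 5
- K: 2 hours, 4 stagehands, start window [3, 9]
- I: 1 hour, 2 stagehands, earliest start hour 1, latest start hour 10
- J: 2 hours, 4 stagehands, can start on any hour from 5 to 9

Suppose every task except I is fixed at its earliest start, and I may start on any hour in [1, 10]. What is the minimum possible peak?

I@1: h1:7  h2:5  h3:9  h4:7  h5:4  h6:4  h7:0  h8:0  h9:0  h10:0 → peak 9
I@2: h1:5  h2:7  h3:9  h4:7  h5:4  h6:4  h7:0  h8:0  h9:0  h10:0 → peak 9
I@3: h1:5  h2:5  h3:11  h4:7  h5:4  h6:4  h7:0  h8:0  h9:0  h10:0 → peak 11
I@4: h1:5  h2:5  h3:9  h4:9  h5:4  h6:4  h7:0  h8:0  h9:0  h10:0 → peak 9
I@5: h1:5  h2:5  h3:9  h4:7  h5:6  h6:4  h7:0  h8:0  h9:0  h10:0 → peak 9
I@6: h1:5  h2:5  h3:9  h4:7  h5:4  h6:6  h7:0  h8:0  h9:0  h10:0 → peak 9
I@7: h1:5  h2:5  h3:9  h4:7  h5:4  h6:4  h7:2  h8:0  h9:0  h10:0 → peak 9
I@8: h1:5  h2:5  h3:9  h4:7  h5:4  h6:4  h7:0  h8:2  h9:0  h10:0 → peak 9
I@9: h1:5  h2:5  h3:9  h4:7  h5:4  h6:4  h7:0  h8:0  h9:2  h10:0 → peak 9
I@10: h1:5  h2:5  h3:9  h4:7  h5:4  h6:4  h7:0  h8:0  h9:0  h10:2 → peak 9
Best is I@1, peak 9.

9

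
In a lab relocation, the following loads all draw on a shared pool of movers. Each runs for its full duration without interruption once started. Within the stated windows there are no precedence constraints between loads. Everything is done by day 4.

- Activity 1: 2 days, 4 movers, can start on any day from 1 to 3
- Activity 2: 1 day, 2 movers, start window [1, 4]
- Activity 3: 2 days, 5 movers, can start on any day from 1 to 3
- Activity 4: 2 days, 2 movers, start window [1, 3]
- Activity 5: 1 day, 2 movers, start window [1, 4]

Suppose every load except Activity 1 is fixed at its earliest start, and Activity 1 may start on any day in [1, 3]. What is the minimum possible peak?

Activity 1@1: d1:15  d2:11  d3:0  d4:0 → peak 15
Activity 1@2: d1:11  d2:11  d3:4  d4:0 → peak 11
Activity 1@3: d1:11  d2:7  d3:4  d4:4 → peak 11
Best is Activity 1@2, peak 11.

11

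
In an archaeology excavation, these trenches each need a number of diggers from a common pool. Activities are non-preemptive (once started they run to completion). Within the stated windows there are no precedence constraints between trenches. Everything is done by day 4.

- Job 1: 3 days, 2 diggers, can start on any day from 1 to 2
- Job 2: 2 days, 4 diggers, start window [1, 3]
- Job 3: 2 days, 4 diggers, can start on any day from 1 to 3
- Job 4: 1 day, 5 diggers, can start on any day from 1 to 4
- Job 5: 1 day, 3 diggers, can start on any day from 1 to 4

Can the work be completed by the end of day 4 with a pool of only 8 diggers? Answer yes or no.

The minimum achievable peak is 9; 8 < 9, so no feasible schedule stays within the cap.

no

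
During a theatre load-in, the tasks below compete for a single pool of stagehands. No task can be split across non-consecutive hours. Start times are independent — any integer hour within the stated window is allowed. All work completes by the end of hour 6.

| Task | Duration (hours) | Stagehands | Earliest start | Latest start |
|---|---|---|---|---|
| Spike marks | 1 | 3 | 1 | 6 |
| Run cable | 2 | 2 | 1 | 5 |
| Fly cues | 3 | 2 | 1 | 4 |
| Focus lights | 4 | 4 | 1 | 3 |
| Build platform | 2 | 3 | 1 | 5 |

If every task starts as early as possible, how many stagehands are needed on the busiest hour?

14

Early-start schedule: Spike marks@1, Run cable@1, Fly cues@1, Focus lights@1, Build platform@1.
Load per hour: hour 1: 14, hour 2: 11, hour 3: 6, hour 4: 4, hour 5: 0, hour 6: 0.
Peak is 14.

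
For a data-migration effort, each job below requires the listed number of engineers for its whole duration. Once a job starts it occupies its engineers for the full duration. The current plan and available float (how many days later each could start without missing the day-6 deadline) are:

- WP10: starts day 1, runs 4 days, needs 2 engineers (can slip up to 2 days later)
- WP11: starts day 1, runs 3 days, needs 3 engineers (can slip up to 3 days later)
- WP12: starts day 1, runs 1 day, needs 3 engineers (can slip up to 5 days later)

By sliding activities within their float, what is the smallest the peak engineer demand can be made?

Early-start (WP10@1, WP11@1, WP12@1) gives peak 8: d1:8  d2:5  d3:5  d4:2  d5:0  d6:0.
Shift WP12→4.
Schedule WP10@1, WP11@1, WP12@4: d1:5  d2:5  d3:5  d4:5  d5:0  d6:0 — peak 5.

5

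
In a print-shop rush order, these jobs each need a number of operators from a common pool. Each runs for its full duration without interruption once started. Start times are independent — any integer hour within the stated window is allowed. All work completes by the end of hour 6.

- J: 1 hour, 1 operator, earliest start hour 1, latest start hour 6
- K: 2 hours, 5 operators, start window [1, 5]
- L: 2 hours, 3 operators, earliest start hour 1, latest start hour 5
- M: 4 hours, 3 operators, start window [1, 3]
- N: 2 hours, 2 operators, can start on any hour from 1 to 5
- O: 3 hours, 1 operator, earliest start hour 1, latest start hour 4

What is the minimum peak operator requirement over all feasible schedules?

6

Early-start (J@1, K@1, L@1, M@1, N@1, O@1) gives peak 15: h1:15  h2:14  h3:4  h4:3  h5:0  h6:0.
Shift L→5, M→3, N→3, O→2.
Schedule J@1, K@1, L@5, M@3, N@3, O@2: h1:6  h2:6  h3:6  h4:6  h5:6  h6:6 — peak 6.
Total operator-hours = 36 over 6 hours ⇒ peak ≥ ⌈36/6⌉ = 6, so 6 is optimal.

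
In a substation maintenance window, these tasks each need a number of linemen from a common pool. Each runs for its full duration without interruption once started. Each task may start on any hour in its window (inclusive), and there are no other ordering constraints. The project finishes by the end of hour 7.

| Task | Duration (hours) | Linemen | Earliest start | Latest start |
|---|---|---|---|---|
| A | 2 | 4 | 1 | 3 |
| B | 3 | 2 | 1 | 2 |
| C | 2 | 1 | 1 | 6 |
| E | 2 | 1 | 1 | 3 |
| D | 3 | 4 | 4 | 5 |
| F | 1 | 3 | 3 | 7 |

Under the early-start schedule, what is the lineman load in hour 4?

4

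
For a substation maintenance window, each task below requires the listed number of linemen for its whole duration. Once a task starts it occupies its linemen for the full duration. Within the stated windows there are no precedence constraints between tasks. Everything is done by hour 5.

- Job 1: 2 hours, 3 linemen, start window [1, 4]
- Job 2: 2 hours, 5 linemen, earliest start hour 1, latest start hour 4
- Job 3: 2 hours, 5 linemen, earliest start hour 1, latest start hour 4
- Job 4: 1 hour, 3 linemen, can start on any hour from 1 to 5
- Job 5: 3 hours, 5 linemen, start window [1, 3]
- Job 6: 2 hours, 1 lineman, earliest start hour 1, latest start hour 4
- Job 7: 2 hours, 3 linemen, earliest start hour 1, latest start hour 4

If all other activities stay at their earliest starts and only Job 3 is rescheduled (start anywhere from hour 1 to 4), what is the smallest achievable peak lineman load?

Job 3@1: h1:25  h2:22  h3:5  h4:0  h5:0 → peak 25
Job 3@2: h1:20  h2:22  h3:10  h4:0  h5:0 → peak 22
Job 3@3: h1:20  h2:17  h3:10  h4:5  h5:0 → peak 20
Job 3@4: h1:20  h2:17  h3:5  h4:5  h5:5 → peak 20
Best is Job 3@3, peak 20.

20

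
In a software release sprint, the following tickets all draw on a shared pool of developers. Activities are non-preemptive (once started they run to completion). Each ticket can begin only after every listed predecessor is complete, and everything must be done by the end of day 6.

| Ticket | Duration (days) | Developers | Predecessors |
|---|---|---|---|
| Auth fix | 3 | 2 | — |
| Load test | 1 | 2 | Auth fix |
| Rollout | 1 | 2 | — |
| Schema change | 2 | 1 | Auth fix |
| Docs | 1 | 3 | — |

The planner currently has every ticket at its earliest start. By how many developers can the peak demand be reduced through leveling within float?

Early-start peak: d1:7  d2:2  d3:2  d4:3  d5:1  d6:0 ⇒ 7.
Leveled (Auth fix@1, Load test@4, Rollout@5, Schema change@4, Docs@6): d1:2  d2:2  d3:2  d4:3  d5:3  d6:3 ⇒ 3.
Reduction 7 − 3 = 4.

4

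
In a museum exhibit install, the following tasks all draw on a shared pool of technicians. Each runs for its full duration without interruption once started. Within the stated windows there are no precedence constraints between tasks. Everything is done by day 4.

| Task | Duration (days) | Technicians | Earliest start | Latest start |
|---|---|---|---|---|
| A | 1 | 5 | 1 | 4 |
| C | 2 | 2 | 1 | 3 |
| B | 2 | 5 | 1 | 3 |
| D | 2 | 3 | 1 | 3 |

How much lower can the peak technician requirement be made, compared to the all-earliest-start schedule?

7

Early-start peak: d1:15  d2:10  d3:0  d4:0 ⇒ 15.
Leveled (A@1, C@1, B@2, D@3): d1:7  d2:7  d3:8  d4:3 ⇒ 8.
Reduction 15 − 8 = 7.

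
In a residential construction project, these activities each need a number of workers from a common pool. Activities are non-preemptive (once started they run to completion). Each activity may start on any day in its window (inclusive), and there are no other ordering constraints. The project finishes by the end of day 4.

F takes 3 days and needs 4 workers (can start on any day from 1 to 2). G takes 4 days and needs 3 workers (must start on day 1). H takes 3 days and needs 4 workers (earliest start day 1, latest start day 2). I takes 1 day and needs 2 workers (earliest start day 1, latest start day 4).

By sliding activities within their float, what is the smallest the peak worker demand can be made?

11

Early-start (F@1, G@1, H@1, I@1) gives peak 13: d1:13  d2:11  d3:11  d4:3.
Shift I→4.
Schedule F@1, G@1, H@1, I@4: d1:11  d2:11  d3:11  d4:5 — peak 11.
No arrangement of the 16 feasible schedules does better.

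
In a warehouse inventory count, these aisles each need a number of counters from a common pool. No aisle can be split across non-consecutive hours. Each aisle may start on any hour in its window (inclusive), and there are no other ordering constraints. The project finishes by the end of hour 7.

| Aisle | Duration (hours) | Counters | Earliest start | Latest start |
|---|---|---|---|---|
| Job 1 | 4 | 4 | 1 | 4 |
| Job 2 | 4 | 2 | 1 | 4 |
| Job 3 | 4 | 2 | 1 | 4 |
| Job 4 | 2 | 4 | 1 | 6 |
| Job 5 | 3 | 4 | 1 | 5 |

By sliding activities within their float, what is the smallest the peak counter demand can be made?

Early-start (Job 1@1, Job 2@1, Job 3@1, Job 4@1, Job 5@1) gives peak 16: h1:16  h2:16  h3:12  h4:8  h5:0  h6:0  h7:0.
Shift Job 4→5, Job 5→5.
Schedule Job 1@1, Job 2@1, Job 3@1, Job 4@5, Job 5@5: h1:8  h2:8  h3:8  h4:8  h5:8  h6:8  h7:4 — peak 8.
Total counter-hours = 52 over 7 hours ⇒ peak ≥ ⌈52/7⌉ = 8, so 8 is optimal.

8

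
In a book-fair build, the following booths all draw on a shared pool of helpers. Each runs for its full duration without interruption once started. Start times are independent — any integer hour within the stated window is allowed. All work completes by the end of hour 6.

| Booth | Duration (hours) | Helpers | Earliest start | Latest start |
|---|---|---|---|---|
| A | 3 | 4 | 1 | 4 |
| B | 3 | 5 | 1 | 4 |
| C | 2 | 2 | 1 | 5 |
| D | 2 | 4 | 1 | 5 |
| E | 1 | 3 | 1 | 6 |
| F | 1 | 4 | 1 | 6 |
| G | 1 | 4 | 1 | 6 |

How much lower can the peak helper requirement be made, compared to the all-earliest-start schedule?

17

Early-start peak: h1:26  h2:15  h3:9  h4:0  h5:0  h6:0 ⇒ 26.
Leveled (A@1, B@1, C@4, D@4, E@4, F@6, G@6): h1:9  h2:9  h3:9  h4:9  h5:6  h6:8 ⇒ 9.
Reduction 26 − 9 = 17.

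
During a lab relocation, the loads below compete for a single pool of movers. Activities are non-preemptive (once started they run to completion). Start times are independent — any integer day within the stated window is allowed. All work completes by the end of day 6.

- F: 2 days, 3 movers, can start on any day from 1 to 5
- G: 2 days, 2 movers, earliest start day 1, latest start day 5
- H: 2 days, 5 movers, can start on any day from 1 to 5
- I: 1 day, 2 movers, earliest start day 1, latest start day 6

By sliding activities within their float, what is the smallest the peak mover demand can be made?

Early-start (F@1, G@1, H@1, I@1) gives peak 12: d1:12  d2:10  d3:0  d4:0  d5:0  d6:0.
Shift H→3, I→5.
Schedule F@1, G@1, H@3, I@5: d1:5  d2:5  d3:5  d4:5  d5:2  d6:0 — peak 5.

5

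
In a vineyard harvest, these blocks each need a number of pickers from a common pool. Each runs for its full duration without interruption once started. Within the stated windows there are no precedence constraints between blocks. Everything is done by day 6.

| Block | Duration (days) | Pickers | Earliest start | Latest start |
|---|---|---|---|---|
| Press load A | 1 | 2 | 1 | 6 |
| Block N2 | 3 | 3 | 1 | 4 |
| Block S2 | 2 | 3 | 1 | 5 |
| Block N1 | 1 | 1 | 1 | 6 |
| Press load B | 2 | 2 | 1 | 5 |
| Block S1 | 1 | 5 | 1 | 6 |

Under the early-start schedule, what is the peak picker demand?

Early-start schedule: Press load A@1, Block N2@1, Block S2@1, Block N1@1, Press load B@1, Block S1@1.
Load per day: day 1: 16, day 2: 8, day 3: 3, day 4: 0, day 5: 0, day 6: 0.
Peak is 16.

16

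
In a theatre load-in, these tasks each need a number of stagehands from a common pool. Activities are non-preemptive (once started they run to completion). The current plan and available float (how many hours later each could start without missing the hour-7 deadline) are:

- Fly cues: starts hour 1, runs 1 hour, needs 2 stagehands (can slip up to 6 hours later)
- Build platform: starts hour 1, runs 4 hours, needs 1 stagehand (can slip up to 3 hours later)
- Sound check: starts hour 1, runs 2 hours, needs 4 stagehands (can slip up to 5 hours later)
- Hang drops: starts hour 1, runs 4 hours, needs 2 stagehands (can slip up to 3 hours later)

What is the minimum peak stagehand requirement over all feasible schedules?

Early-start (Fly cues@1, Build platform@1, Sound check@1, Hang drops@1) gives peak 9: h1:9  h2:7  h3:3  h4:3  h5:0  h6:0  h7:0.
Shift Sound check→6, Hang drops→2.
Schedule Fly cues@1, Build platform@1, Sound check@6, Hang drops@2: h1:3  h2:3  h3:3  h4:3  h5:2  h6:4  h7:4 — peak 4.
Total stagehand-hours = 22 over 7 hours ⇒ peak ≥ ⌈22/7⌉ = 4, so 4 is optimal.

4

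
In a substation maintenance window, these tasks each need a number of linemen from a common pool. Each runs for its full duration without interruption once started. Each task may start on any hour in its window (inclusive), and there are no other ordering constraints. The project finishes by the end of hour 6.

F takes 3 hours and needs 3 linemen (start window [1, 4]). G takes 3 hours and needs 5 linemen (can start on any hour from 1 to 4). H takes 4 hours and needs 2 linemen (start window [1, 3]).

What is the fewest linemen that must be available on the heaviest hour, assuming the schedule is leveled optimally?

7

Early-start (F@1, G@1, H@1) gives peak 10: h1:10  h2:10  h3:10  h4:2  h5:0  h6:0.
Shift G→4.
Schedule F@1, G@4, H@1: h1:5  h2:5  h3:5  h4:7  h5:5  h6:5 — peak 7.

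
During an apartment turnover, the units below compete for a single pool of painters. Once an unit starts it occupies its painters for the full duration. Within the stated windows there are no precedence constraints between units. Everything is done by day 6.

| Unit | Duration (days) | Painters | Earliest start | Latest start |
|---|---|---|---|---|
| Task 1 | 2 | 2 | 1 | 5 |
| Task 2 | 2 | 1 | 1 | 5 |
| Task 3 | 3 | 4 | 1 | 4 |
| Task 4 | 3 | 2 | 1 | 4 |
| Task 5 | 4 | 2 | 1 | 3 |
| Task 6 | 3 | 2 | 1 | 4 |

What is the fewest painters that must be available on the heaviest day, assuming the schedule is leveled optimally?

7

Early-start (Task 1@1, Task 2@1, Task 3@1, Task 4@1, Task 5@1, Task 6@1) gives peak 13: d1:13  d2:13  d3:10  d4:2  d5:0  d6:0.
Shift Task 4→4, Task 5→3, Task 6→4.
Schedule Task 1@1, Task 2@1, Task 3@1, Task 4@4, Task 5@3, Task 6@4: d1:7  d2:7  d3:6  d4:6  d5:6  d6:6 — peak 7.
Total painter-days = 38 over 6 days ⇒ peak ≥ ⌈38/6⌉ = 7, so 7 is optimal.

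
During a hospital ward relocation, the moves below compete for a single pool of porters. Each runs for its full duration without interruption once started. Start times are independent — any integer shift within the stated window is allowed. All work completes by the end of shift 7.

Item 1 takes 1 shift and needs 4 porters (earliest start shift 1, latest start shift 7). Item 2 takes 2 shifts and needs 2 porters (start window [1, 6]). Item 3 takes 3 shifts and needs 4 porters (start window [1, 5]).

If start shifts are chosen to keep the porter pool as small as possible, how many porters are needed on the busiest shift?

4

Early-start (Item 1@1, Item 2@1, Item 3@1) gives peak 10: s1:10  s2:6  s3:4  s4:0  s5:0  s6:0  s7:0.
Shift Item 2→2, Item 3→4.
Schedule Item 1@1, Item 2@2, Item 3@4: s1:4  s2:2  s3:2  s4:4  s5:4  s6:4  s7:0 — peak 4.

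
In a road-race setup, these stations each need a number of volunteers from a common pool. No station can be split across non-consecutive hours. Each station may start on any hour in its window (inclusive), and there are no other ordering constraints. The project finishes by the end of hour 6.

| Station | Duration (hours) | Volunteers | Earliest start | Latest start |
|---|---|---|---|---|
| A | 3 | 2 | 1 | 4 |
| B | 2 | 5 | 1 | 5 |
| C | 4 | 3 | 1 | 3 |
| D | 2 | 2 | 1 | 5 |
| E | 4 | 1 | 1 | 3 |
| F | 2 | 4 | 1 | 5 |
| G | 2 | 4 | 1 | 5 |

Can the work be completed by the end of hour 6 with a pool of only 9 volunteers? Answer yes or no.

no

The minimum achievable peak is 10; 9 < 10, so no feasible schedule stays within the cap.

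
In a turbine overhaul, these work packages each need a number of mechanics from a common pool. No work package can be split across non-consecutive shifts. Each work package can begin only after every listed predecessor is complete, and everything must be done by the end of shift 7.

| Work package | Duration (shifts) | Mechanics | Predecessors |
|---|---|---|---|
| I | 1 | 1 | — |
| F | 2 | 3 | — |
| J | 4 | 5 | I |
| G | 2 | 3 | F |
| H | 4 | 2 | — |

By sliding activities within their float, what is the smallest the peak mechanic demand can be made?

Early-start (I@1, F@1, J@2, G@3, H@1) gives peak 10: s1:6  s2:10  s3:10  s4:10  s5:5  s6:0  s7:0.
Shift G→6, H→3.
Schedule I@1, F@1, J@2, G@6, H@3: s1:4  s2:8  s3:7  s4:7  s5:7  s6:5  s7:3 — peak 8.

8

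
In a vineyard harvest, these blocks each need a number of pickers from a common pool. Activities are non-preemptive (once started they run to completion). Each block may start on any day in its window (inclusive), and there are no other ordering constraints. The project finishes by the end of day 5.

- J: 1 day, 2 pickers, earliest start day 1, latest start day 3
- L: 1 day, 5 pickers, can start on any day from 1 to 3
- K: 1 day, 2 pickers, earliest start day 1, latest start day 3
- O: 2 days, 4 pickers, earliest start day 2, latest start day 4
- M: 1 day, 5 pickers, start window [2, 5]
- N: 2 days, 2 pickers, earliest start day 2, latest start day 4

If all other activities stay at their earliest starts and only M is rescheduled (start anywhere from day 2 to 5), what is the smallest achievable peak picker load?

9

M@2: d1:9  d2:11  d3:6  d4:0  d5:0 → peak 11
M@3: d1:9  d2:6  d3:11  d4:0  d5:0 → peak 11
M@4: d1:9  d2:6  d3:6  d4:5  d5:0 → peak 9
M@5: d1:9  d2:6  d3:6  d4:0  d5:5 → peak 9
Best is M@4, peak 9.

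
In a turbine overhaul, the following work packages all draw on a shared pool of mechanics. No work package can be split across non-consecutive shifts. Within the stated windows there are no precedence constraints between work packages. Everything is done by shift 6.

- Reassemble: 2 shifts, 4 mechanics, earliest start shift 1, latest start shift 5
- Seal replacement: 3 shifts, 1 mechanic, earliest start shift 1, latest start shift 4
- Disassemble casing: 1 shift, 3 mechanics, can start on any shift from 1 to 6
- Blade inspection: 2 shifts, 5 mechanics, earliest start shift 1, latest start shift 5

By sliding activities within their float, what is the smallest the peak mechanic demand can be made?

Early-start (Reassemble@1, Seal replacement@1, Disassemble casing@1, Blade inspection@1) gives peak 13: s1:13  s2:10  s3:1  s4:0  s5:0  s6:0.
Shift Disassemble casing→3, Blade inspection→4.
Schedule Reassemble@1, Seal replacement@1, Disassemble casing@3, Blade inspection@4: s1:5  s2:5  s3:4  s4:5  s5:5  s6:0 — peak 5.

5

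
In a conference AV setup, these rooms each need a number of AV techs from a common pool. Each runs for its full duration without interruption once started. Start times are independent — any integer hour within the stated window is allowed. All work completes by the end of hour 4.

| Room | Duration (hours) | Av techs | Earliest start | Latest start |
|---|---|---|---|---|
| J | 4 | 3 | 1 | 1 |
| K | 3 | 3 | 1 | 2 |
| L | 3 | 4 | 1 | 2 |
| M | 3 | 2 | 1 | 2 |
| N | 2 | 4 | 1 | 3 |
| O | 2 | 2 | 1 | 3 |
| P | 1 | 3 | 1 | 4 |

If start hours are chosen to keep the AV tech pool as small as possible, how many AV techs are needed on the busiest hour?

16

Early-start (J@1, K@1, L@1, M@1, N@1, O@1, P@1) gives peak 21: h1:21  h2:18  h3:12  h4:3.
Shift O→3, P→4.
Schedule J@1, K@1, L@1, M@1, N@1, O@3, P@4: h1:16  h2:16  h3:14  h4:8 — peak 16.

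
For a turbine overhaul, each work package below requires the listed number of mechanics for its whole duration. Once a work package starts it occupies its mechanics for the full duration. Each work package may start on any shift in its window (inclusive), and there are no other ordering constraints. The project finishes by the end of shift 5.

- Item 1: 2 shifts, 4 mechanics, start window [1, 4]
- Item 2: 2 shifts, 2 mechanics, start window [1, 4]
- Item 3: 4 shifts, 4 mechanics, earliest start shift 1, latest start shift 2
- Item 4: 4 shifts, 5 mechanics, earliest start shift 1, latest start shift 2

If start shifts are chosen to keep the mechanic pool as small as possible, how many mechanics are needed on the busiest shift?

Early-start (Item 1@1, Item 2@1, Item 3@1, Item 4@1) gives peak 15: s1:15  s2:15  s3:9  s4:9  s5:0.
Shift Item 2→3.
Schedule Item 1@1, Item 2@3, Item 3@1, Item 4@1: s1:13  s2:13  s3:11  s4:11  s5:0 — peak 13.

13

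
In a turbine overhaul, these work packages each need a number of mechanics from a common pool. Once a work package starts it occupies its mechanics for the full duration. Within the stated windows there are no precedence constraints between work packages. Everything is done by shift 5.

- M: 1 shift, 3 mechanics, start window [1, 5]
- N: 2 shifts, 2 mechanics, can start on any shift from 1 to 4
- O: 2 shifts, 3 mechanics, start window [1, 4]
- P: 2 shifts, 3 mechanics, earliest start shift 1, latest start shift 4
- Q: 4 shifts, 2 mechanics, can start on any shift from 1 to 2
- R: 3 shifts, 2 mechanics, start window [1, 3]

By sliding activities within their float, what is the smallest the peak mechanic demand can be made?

Early-start (M@1, N@1, O@1, P@1, Q@1, R@1) gives peak 15: s1:15  s2:12  s3:4  s4:2  s5:0.
Shift O→2, P→4, R→3.
Schedule M@1, N@1, O@2, P@4, Q@1, R@3: s1:7  s2:7  s3:7  s4:7  s5:5 — peak 7.
Total mechanic-shifts = 33 over 5 shifts ⇒ peak ≥ ⌈33/5⌉ = 7, so 7 is optimal.

7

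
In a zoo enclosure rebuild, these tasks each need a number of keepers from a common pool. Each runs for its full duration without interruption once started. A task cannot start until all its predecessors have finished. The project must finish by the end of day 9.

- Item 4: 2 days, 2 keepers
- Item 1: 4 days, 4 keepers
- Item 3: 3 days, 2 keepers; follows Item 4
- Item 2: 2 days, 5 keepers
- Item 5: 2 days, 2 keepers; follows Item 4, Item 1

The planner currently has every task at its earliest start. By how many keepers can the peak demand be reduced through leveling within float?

5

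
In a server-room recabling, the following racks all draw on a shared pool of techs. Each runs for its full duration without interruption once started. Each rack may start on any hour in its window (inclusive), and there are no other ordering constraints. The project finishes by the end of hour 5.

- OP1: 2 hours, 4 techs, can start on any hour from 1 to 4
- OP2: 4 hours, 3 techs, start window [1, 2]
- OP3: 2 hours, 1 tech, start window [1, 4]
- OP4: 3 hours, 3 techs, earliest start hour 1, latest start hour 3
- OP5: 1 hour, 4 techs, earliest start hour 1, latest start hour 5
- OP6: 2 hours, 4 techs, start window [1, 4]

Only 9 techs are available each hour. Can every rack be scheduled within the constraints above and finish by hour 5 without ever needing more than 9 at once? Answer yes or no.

no

The minimum achievable peak is 10; 9 < 10, so no feasible schedule stays within the cap.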